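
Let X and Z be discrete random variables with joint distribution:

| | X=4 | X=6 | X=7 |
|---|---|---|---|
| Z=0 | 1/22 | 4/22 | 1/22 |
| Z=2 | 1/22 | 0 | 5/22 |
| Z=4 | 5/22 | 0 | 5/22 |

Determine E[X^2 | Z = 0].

209/6

P(Z = 0) = 3/11.
Σ X^2·P over the event = 16·(1/22) + 36·(4/22) + 49·(1/22) = 19/2.
E[X^2 | Z = 0] = (19/2) / (3/11) = 209/6.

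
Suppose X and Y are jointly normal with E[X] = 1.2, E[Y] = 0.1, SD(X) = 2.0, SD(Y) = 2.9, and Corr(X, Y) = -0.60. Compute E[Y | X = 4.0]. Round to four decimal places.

-2.3360

For a bivariate normal, E[Y | X=x] = μ_Y + ρ·(σ_Y/σ_X)·(x − μ_X).
E[Y | X=4.0] = 0.1 + (-0.60)·(2.9/2.0)·(4.0 − (1.2)) = 0.1 + (-0.87)·(2.8) = -2.3360.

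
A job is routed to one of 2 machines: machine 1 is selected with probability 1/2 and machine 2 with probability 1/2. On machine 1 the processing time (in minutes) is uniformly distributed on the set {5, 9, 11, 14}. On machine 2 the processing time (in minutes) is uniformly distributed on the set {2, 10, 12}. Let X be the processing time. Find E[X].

E[X | machine 1] = (5+9+11+14)/4 = 39/4.
E[X | machine 2] = (2+10+12)/3 = 8.
By the law of total expectation,
E[X] = (1/2)·(39/4) + (1/2)·(8) = 71/8.

71/8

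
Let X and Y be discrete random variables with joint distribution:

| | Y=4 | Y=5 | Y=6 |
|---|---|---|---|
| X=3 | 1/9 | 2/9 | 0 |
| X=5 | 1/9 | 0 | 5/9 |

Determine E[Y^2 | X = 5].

98/3

P(X = 5) = 2/3.
Summing Y^2·P(X=x,Y=y) over the conditioning event gives 196/9.
E[Y^2 | X = 5] = (196/9) / (2/3) = 98/3.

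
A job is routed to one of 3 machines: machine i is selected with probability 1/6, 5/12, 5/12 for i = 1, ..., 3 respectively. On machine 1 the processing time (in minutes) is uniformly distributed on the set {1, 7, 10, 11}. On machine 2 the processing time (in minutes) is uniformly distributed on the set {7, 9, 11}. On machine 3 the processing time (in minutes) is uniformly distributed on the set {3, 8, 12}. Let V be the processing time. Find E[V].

E[V | machine 1] = (1+7+10+11)/4 = 29/4.
E[V | machine 2] = (7+9+11)/3 = 9.
E[V | machine 3] = (3+8+12)/3 = 23/3.
By the law of total expectation,
E[V] = (1/6)·(29/4) + (5/12)·(9) + (5/12)·(23/3) = 587/72.

587/72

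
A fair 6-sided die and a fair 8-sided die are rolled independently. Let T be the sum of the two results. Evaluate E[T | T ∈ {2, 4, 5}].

17/4

P(T ∈ {2, 4, 5}) = 1/6.
Σ over the event: 2·1/48 + 4·1/16 + 5·1/12 = 17/24.
E[T | T ∈ {2, 4, 5}] = (17/24) / (1/6) = 17/4.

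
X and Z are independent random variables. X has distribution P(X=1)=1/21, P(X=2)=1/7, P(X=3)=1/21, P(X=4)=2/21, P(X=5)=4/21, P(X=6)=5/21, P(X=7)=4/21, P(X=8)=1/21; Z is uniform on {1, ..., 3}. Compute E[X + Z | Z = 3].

P(Z = 3) = 1/3.
Summing (X+Z)·P(x,y) over outcomes with Z = 3 gives 167/63.
E[X + Z | Z = 3] = (167/63) / (1/3) = 167/21.

167/21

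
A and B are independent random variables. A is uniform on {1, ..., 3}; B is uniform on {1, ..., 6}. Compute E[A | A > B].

8/3

Outcomes with A > B: (2,1), (3,1), (3,2), each with probability 1/18.
E[A | A > B] = (2 + 3 + 3) / 3 = 8/3.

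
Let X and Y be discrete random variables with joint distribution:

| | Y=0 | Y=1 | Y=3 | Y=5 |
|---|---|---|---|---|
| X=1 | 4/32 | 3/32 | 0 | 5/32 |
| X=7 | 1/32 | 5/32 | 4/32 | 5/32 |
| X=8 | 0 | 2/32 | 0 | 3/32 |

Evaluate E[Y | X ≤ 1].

7/3

P(X ≤ 1) = 3/8.
Σ Y·P over the event = 0·(4/32) + 1·(3/32) + 5·(5/32) = 7/8.
E[Y | X ≤ 1] = (7/8) / (3/8) = 7/3.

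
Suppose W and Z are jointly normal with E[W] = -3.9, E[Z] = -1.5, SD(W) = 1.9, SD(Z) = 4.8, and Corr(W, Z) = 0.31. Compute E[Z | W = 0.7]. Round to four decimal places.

2.1025

E[Z | W=x] = μ_Z + ρ(σ_Z/σ_W)(x − μ_W) for jointly normal variables.
E[Z | W=0.7] = -1.5 + (0.31)·(4.8/1.9)·(0.7 − (-3.9)) = -1.5 + (0.78316)·(4.6) = 2.1025.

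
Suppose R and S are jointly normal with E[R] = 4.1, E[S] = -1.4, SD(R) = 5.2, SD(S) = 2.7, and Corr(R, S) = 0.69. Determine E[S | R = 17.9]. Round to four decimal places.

3.5441

The regression of S on R has slope ρ·σ_S/σ_R and passes through (μ_R, μ_S).
E[S | R=17.9] = -1.4 + (0.69)·(2.7/5.2)·(17.9 − (4.1)) = -1.4 + (0.35827)·(13.8) = 3.5441.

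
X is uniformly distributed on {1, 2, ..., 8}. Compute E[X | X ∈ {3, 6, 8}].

P(X ∈ {3, 6, 8}) = 3/8.
Σ over the event: 3·1/8 + 6·1/8 + 8·1/8 = 17/8.
E[X | X ∈ {3, 6, 8}] = (17/8) / (3/8) = 17/3.

17/3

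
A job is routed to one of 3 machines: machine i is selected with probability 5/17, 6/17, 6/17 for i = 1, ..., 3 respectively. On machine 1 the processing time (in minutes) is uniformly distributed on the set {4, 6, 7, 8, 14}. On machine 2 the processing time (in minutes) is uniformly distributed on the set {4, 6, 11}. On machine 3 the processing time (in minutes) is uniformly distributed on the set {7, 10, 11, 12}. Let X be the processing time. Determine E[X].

141/17

E[X | machine 1] = (4+6+7+8+14)/5 = 39/5.
E[X | machine 2] = (4+6+11)/3 = 7.
E[X | machine 3] = (7+10+11+12)/4 = 10.
E[X] = (5/17)·(39/5) + (6/17)·(7) + (6/17)·(10) = 141/17.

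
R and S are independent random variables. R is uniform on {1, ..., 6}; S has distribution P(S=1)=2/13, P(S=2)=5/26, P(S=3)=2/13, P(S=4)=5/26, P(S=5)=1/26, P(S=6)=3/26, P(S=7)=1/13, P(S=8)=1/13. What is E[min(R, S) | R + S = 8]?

P(R + S = 8) = 5/39.
Summing min(R,S)·P(x,y) over outcomes with R + S = 8 gives 53/156.
E[min(R, S) | R + S = 8] = (53/156) / (5/39) = 53/20.

53/20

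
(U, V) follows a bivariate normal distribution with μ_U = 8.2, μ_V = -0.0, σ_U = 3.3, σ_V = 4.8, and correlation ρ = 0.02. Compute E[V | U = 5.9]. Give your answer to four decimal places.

-0.0669

For a bivariate normal, E[V | U=x] = μ_V + ρ·(σ_V/σ_U)·(x − μ_U).
E[V | U=5.9] = -0.0 + (0.02)·(4.8/3.3)·(5.9 − (8.2)) = -0.0 + (0.029091)·(-2.3) = -0.0669.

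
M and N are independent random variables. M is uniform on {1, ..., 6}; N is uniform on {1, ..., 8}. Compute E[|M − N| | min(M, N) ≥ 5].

5/4

Outcomes with min(M, N) ≥ 5: (5,5), (5,6), (5,7), (5,8), (6,5), (6,6), (6,7), (6,8), each with probability 1/48.
E[|M − N| | min(M, N) ≥ 5] = (0 + 1 + 2 + 3 + 1 + 0 + 1 + 2) / 8 = 5/4.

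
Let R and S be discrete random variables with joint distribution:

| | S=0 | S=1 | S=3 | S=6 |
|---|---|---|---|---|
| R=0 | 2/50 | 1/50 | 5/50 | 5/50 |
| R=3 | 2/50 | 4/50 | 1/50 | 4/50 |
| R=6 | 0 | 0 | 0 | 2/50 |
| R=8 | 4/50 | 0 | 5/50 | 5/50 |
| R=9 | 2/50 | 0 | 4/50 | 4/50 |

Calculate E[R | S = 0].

P(S = 0) = 1/5.
Σ R·P over the event = 0·(2/50) + 3·(2/50) + 8·(4/50) + 9·(2/50) = 28/25.
E[R | S = 0] = (28/25) / (1/5) = 28/5.

28/5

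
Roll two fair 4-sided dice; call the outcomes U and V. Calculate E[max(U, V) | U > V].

10/3

P(U > V) = 3/8.
Summing max(U,V)·P(x,y) over outcomes with U > V gives 5/4.
E[max(U, V) | U > V] = (5/4) / (3/8) = 10/3.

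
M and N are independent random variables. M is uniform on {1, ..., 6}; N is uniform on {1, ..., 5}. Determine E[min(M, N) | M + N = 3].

1

P(M + N = 3) = 1/15.
Summing min(M,N)·P(x,y) over outcomes with M + N = 3 gives 1/15.
E[min(M, N) | M + N = 3] = (1/15) / (1/15) = 1.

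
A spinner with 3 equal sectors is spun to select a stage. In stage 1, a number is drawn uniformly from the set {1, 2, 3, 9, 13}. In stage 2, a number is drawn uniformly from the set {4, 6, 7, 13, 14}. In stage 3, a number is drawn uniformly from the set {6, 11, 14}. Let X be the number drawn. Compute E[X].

371/45

E[X | stage 1] = (1+2+3+9+13)/5 = 28/5.
E[X | stage 2] = (4+6+7+13+14)/5 = 44/5.
E[X | stage 3] = (6+11+14)/3 = 31/3.
By the law of total expectation,
E[X] = (1/3)·(28/5) + (1/3)·(44/5) + (1/3)·(31/3) = 371/45.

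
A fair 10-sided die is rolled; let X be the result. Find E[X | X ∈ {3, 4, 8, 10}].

P(X ∈ {3, 4, 8, 10}) = 2/5.
Σ over the event: 3·1/10 + 4·1/10 + 8·1/10 + 10·1/10 = 5/2.
E[X | X ∈ {3, 4, 8, 10}] = (5/2) / (2/5) = 25/4.

25/4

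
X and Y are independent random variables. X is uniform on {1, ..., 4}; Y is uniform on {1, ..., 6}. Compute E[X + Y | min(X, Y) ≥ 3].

8

Outcomes with min(X, Y) ≥ 3: (3,3), (3,4), (3,5), (3,6), (4,3), (4,4), (4,5), (4,6), each with probability 1/24.
E[X + Y | min(X, Y) ≥ 3] = (6 + 7 + 8 + 9 + 7 + 8 + 9 + 10) / 8 = 8.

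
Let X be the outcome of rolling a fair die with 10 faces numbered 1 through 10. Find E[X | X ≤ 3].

2

Given X ≤ 3, X is equally likely to be any of {1, 2, 3}.
E[X | X ≤ 3] = (1 + 2 + 3) / 3 = 2.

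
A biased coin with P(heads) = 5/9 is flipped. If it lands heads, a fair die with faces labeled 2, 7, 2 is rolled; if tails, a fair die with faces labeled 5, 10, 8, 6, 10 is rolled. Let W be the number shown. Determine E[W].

743/135

E[W | heads] = (2+7+2)/3 = 11/3.
E[W | tails] = (5+10+8+6+10)/5 = 39/5.
By the law of total expectation,
E[W] = (5/9)·(11/3) + (4/9)·(39/5) = 743/135.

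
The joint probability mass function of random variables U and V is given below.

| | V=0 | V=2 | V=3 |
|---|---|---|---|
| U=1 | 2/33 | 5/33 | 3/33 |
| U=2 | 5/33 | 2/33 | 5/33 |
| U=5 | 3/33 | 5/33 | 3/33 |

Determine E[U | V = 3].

P(V = 3) = 1/3.
Σ U·P over the event = 1·(3/33) + 2·(5/33) + 5·(3/33) = 28/33.
E[U | V = 3] = (28/33) / (1/3) = 28/11.

28/11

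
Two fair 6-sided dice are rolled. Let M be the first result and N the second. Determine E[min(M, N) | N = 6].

Outcomes with N = 6: (1,6), (2,6), (3,6), (4,6), (5,6), (6,6), each with probability 1/36.
E[min(M, N) | N = 6] = (1 + 2 + 3 + 4 + 5 + 6) / 6 = 7/2.

7/2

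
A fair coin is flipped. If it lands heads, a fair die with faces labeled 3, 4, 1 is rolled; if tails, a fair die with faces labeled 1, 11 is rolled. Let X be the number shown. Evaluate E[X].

13/3

E[X | heads] = (3+4+1)/3 = 8/3.
E[X | tails] = (1+11)/2 = 6.
E[X] = (1/2)·(8/3) + (1/2)·(6) = 13/3.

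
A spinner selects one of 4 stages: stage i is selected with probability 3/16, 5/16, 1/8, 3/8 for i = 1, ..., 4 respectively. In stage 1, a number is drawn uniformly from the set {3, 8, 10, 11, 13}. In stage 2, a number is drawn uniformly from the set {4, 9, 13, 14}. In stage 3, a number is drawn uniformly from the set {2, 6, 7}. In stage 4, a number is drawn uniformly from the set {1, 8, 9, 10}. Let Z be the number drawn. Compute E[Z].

E[Z | stage 1] = (3+8+10+11+13)/5 = 9.
E[Z | stage 2] = (4+9+13+14)/4 = 10.
E[Z | stage 3] = (2+6+7)/3 = 5.
E[Z | stage 4] = (1+8+9+10)/4 = 7.
By the law of total expectation,
E[Z] = (3/16)·(9) + (5/16)·(10) + (1/8)·(5) + (3/8)·(7) = 129/16.

129/16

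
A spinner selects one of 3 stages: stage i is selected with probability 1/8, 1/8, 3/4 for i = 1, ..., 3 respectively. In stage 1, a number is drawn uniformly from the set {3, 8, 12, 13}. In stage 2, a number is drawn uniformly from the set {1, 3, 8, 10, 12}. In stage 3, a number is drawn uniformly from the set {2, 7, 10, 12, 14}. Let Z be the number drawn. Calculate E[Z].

349/40

E[Z | stage 1] = (3+8+12+13)/4 = 9.
E[Z | stage 2] = (1+3+8+10+12)/5 = 34/5.
E[Z | stage 3] = (2+7+10+12+14)/5 = 9.
E[Z] = (1/8)·(9) + (1/8)·(34/5) + (3/4)·(9) = 349/40.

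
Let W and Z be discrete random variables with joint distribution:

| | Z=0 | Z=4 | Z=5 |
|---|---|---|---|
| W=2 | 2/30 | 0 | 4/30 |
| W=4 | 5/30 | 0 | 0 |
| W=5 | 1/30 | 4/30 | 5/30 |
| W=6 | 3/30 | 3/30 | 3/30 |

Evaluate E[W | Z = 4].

38/7

P(Z = 4) = 7/30.
Σ W·P over the event = 5·(4/30) + 6·(3/30) = 19/15.
E[W | Z = 4] = (19/15) / (7/30) = 38/7.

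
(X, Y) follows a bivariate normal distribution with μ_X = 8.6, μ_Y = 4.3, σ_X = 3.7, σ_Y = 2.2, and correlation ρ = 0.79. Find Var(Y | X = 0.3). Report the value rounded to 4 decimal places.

1.8194

For a bivariate normal, Var(Y | X=x) = σ_Y²(1 − ρ²).
Var(Y | X=0.3) = (2.2)²·(1 − (0.79)²) = 4.84·0.3759 = 1.8194.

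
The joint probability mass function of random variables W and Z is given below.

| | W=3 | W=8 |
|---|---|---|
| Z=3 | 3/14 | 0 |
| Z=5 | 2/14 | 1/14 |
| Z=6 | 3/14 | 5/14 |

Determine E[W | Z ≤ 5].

23/6

P(Z ≤ 5) = 3/7.
Summing W·P(W=x,Z=y) over the conditioning event gives 23/14.
E[W | Z ≤ 5] = (23/14) / (3/7) = 23/6.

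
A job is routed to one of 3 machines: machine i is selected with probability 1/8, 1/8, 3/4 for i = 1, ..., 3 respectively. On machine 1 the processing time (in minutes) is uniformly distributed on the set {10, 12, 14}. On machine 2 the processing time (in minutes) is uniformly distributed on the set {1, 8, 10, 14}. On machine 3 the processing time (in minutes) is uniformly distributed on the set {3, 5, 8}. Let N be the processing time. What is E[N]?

209/32

E[N | machine 1] = (10+12+14)/3 = 12.
E[N | machine 2] = (1+8+10+14)/4 = 33/4.
E[N | machine 3] = (3+5+8)/3 = 16/3.
By the law of total expectation,
E[N] = (1/8)·(12) + (1/8)·(33/4) + (3/4)·(16/3) = 209/32.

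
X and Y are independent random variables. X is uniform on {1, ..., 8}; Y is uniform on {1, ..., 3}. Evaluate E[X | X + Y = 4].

2

Outcomes with X + Y = 4: (1,3), (2,2), (3,1), each with probability 1/24.
E[X | X + Y = 4] = (1 + 2 + 3) / 3 = 2.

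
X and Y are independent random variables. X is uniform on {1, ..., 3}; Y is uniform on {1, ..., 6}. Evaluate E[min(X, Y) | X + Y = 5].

5/3

P(X + Y = 5) = 1/6.
Summing min(X,Y)·P(x,y) over outcomes with X + Y = 5 gives 5/18.
E[min(X, Y) | X + Y = 5] = (5/18) / (1/6) = 5/3.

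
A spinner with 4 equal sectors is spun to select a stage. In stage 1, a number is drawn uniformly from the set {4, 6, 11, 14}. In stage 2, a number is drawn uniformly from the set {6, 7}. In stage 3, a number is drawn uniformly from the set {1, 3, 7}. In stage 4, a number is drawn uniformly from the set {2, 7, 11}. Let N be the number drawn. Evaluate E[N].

307/48

E[N | stage 1] = (4+6+11+14)/4 = 35/4.
E[N | stage 2] = (6+7)/2 = 13/2.
E[N | stage 3] = (1+3+7)/3 = 11/3.
E[N | stage 4] = (2+7+11)/3 = 20/3.
By the law of total expectation,
E[N] = (1/4)·(35/4) + (1/4)·(13/2) + (1/4)·(11/3) + (1/4)·(20/3) = 307/48.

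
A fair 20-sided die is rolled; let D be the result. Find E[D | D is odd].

Given D is odd, D is equally likely to be any of {1, 3, 5, 7, 9, 11, 13, 15, 17, 19}.
E[D | D is odd] = (1 + 3 + 5 + 7 + 9 + 11 + 13 + 15 + 17 + 19) / 10 = 10.

10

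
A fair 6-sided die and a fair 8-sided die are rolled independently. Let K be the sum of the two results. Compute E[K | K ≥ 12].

38/3

P(K ≥ 12) = 1/8.
Σ over the event: 12·1/16 + 13·1/24 + 14·1/48 = 19/12.
E[K | K ≥ 12] = (19/12) / (1/8) = 38/3.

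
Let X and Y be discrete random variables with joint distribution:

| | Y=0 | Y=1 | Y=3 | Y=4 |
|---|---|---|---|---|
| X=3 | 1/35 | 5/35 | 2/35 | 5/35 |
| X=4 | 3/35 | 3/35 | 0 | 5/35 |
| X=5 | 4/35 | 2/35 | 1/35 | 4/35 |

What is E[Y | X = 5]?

P(X = 5) = 11/35.
Σ Y·P over the event = 0·(4/35) + 1·(2/35) + 3·(1/35) + 4·(4/35) = 3/5.
E[Y | X = 5] = (3/5) / (11/35) = 21/11.

21/11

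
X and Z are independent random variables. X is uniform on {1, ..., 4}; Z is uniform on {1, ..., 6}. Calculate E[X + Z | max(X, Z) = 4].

44/7

P(max(X, Z) = 4) = 7/24.
Summing (X+Z)·P(x,y) over outcomes with max(X, Z) = 4 gives 11/6.
E[X + Z | max(X, Z) = 4] = (11/6) / (7/24) = 44/7.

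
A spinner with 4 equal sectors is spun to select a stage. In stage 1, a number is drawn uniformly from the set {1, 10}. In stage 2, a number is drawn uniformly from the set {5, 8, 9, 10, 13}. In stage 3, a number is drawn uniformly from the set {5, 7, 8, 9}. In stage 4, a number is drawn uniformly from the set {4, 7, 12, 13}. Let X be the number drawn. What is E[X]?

E[X | stage 1] = (1+10)/2 = 11/2.
E[X | stage 2] = (5+8+9+10+13)/5 = 9.
E[X | stage 3] = (5+7+8+9)/4 = 29/4.
E[X | stage 4] = (4+7+12+13)/4 = 9.
E[X] = (1/4)·(11/2) + (1/4)·(9) + (1/4)·(29/4) + (1/4)·(9) = 123/16.

123/16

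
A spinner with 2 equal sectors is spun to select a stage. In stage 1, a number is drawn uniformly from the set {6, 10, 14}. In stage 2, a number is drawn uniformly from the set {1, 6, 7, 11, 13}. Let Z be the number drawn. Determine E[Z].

44/5

E[Z | stage 1] = (6+10+14)/3 = 10.
E[Z | stage 2] = (1+6+7+11+13)/5 = 38/5.
By the law of total expectation,
E[Z] = (1/2)·(10) + (1/2)·(38/5) = 44/5.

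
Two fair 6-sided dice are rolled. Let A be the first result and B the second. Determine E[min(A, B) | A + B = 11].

Outcomes with A + B = 11: (5,6), (6,5), each with probability 1/36.
E[min(A, B) | A + B = 11] = (5 + 5) / 2 = 5.

5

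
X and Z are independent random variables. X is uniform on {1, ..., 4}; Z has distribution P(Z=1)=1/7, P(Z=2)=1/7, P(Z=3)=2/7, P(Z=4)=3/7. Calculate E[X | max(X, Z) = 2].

5/3

P(max(X, Z) = 2) = 3/28.
Summing X·P(x,y) over outcomes with max(X, Z) = 2 gives 5/28.
E[X | max(X, Z) = 2] = (5/28) / (3/28) = 5/3.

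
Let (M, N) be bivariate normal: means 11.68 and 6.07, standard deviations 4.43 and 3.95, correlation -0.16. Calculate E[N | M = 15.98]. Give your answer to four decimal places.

5.4565

E[N | M=x] = μ_N + ρ(σ_N/σ_M)(x − μ_M) for jointly normal variables.
E[N | M=15.98] = 6.07 + (-0.16)·(3.95/4.43)·(15.98 − (11.68)) = 6.07 + (-0.142664)·(4.3) = 5.4565.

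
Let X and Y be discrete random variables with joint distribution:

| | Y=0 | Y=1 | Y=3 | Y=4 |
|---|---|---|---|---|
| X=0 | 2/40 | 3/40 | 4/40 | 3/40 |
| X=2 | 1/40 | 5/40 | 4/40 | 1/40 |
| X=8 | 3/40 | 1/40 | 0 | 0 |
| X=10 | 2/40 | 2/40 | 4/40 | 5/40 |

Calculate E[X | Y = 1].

38/11

P(Y = 1) = 11/40.
Σ X·P over the event = 0·(3/40) + 2·(5/40) + 8·(1/40) + 10·(2/40) = 19/20.
E[X | Y = 1] = (19/20) / (11/40) = 38/11.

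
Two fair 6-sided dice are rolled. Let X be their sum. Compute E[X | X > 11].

12

P(X > 11) = 1/36.
Σ over the event: 12·1/36 = 1/3.
E[X | X > 11] = (1/3) / (1/36) = 12.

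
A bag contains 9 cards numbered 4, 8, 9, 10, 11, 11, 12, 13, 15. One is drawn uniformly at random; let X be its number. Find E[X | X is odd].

P(X is odd) = 5/9.
Σ over the event: 9·1/9 + 11·2/9 + 13·1/9 + 15·1/9 = 59/9.
E[X | X is odd] = (59/9) / (5/9) = 59/5.

59/5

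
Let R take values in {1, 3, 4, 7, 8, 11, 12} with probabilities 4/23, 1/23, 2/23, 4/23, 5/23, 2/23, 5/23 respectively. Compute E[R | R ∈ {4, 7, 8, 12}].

P(R ∈ {4, 7, 8, 12}) = 16/23.
Σ over the event: 4·2/23 + 7·4/23 + 8·5/23 + 12·5/23 = 136/23.
E[R | R ∈ {4, 7, 8, 12}] = (136/23) / (16/23) = 17/2.

17/2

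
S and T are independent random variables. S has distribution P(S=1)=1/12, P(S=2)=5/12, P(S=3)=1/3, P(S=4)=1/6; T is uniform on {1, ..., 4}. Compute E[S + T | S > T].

P(S > T) = 19/48.
Summing (S+T)·P(x,y) over outcomes with S > T gives 29/16.
E[S + T | S > T] = (29/16) / (19/48) = 87/19.

87/19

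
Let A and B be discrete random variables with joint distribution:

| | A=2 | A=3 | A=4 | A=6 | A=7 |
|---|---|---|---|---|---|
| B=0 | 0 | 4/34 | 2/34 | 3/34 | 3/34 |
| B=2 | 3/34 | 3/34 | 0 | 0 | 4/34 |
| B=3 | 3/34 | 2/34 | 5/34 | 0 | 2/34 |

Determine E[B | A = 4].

15/7

P(A = 4) = 7/34.
Summing B·P(A=x,B=y) over the conditioning event gives 15/34.
E[B | A = 4] = (15/34) / (7/34) = 15/7.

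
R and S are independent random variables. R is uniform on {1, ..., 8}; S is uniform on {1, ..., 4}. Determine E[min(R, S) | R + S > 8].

3

P(R + S > 8) = 5/16.
Summing min(R,S)·P(x,y) over outcomes with R + S > 8 gives 15/16.
E[min(R, S) | R + S > 8] = (15/16) / (5/16) = 3.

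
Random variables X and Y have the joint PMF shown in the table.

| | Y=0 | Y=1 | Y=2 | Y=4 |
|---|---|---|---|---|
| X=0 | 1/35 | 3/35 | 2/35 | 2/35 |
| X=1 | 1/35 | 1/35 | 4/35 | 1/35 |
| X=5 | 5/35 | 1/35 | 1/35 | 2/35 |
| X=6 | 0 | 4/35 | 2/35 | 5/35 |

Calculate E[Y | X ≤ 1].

28/15

P(X ≤ 1) = 3/7.
Σ Y·P over the event = 0·(1/35) + 1·(3/35) + 2·(2/35) + 4·(2/35) + 0·(1/35) + 1·(1/35) + 2·(4/35) + 4·(1/35) = 4/5.
E[Y | X ≤ 1] = (4/5) / (3/7) = 28/15.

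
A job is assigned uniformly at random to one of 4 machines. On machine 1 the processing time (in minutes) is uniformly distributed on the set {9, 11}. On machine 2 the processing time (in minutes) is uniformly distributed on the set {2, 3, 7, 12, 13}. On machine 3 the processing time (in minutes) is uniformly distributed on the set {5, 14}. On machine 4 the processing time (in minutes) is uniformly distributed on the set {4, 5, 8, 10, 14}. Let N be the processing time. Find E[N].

351/40

E[N | machine 1] = (9+11)/2 = 10.
E[N | machine 2] = (2+3+7+12+13)/5 = 37/5.
E[N | machine 3] = (5+14)/2 = 19/2.
E[N | machine 4] = (4+5+8+10+14)/5 = 41/5.
By the law of total expectation,
E[N] = (1/4)·(10) + (1/4)·(37/5) + (1/4)·(19/2) + (1/4)·(41/5) = 351/40.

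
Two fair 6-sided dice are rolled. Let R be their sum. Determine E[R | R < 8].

P(R < 8) = 7/12.
Σ over the event: 2·1/36 + 3·1/18 + 4·1/12 + 5·1/9 + 6·5/36 + 7·1/6 = 28/9.
E[R | R < 8] = (28/9) / (7/12) = 16/3.

16/3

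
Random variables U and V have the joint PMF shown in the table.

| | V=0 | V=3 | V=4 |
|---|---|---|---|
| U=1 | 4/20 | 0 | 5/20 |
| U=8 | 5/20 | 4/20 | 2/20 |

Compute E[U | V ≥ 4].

P(V ≥ 4) = 7/20.
Σ U·P over the event = 1·(5/20) + 8·(2/20) = 21/20.
E[U | V ≥ 4] = (21/20) / (7/20) = 3.

3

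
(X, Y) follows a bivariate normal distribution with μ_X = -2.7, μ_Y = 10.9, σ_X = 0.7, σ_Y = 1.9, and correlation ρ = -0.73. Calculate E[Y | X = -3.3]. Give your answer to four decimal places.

12.0889

E[Y | X=x] = μ_Y + ρ(σ_Y/σ_X)(x − μ_X) for jointly normal variables.
E[Y | X=-3.3] = 10.9 + (-0.73)·(1.9/0.7)·(-3.3 − (-2.7)) = 10.9 + (-1.98143)·(-0.6) = 12.0889.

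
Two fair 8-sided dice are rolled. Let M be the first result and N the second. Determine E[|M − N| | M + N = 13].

2

Outcomes with M + N = 13: (5,8), (6,7), (7,6), (8,5), each with probability 1/64.
E[|M − N| | M + N = 13] = (3 + 1 + 1 + 3) / 4 = 2.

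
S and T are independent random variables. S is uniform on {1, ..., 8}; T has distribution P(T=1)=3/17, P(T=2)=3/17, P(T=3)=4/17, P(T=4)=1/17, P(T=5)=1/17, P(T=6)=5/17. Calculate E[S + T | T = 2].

P(T = 2) = 3/17.
Summing (S+T)·P(x,y) over outcomes with T = 2 gives 39/34.
E[S + T | T = 2] = (39/34) / (3/17) = 13/2.

13/2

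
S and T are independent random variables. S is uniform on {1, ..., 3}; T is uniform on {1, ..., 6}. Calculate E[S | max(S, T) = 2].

P(max(S, T) = 2) = 1/6.
Summing S·P(x,y) over outcomes with max(S, T) = 2 gives 5/18.
E[S | max(S, T) = 2] = (5/18) / (1/6) = 5/3.

5/3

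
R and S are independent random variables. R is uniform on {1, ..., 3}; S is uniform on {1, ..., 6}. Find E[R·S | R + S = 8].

P(R + S = 8) = 1/9.
Summing RS·P(x,y) over outcomes with R + S = 8 gives 3/2.
E[R·S | R + S = 8] = (3/2) / (1/9) = 27/2.

27/2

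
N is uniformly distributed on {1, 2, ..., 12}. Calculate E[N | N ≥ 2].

7

Given N ≥ 2, N is equally likely to be any of {2, 3, 4, 5, 6, 7, 8, 9, 10, 11, 12}.
E[N | N ≥ 2] = (2 + 3 + 4 + 5 + 6 + 7 + 8 + 9 + 10 + 11 + 12) / 11 = 7.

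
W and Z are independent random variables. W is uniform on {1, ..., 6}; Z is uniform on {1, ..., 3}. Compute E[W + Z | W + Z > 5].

Outcomes with W + Z > 5: (3,3), (4,2), (4,3), (5,1), (5,2), (5,3), (6,1), (6,2), (6,3), each with probability 1/18.
E[W + Z | W + Z > 5] = (6 + 6 + 7 + 6 + 7 + 8 + 7 + 8 + 9) / 9 = 64/9.

64/9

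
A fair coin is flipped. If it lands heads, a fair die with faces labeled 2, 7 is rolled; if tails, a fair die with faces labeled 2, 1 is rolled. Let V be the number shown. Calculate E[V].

E[V | heads] = (2+7)/2 = 9/2.
E[V | tails] = (2+1)/2 = 3/2.
By the law of total expectation,
E[V] = (1/2)·(9/2) + (1/2)·(3/2) = 3.

3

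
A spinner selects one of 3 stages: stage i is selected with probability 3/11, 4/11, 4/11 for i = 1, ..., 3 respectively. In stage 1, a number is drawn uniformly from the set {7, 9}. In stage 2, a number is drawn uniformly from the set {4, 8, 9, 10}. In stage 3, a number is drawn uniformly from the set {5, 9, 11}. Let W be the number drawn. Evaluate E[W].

265/33

E[W | stage 1] = (7+9)/2 = 8.
E[W | stage 2] = (4+8+9+10)/4 = 31/4.
E[W | stage 3] = (5+9+11)/3 = 25/3.
By the law of total expectation,
E[W] = (3/11)·(8) + (4/11)·(31/4) + (4/11)·(25/3) = 265/33.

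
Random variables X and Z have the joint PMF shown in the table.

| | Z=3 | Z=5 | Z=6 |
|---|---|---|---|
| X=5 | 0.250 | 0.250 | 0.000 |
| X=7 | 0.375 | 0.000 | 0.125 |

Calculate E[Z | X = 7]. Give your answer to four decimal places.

3.7500

P(X = 7) = 0.500.
Σ Z·P over the event = 3·(0.375) + 6·(0.125) = 1.875.
E[Z | X = 7] = (1.875) / (0.500) = 3.7500.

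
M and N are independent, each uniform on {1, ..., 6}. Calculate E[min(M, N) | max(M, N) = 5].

P(max(M, N) = 5) = 1/4.
Summing min(M,N)·P(x,y) over outcomes with max(M, N) = 5 gives 25/36.
E[min(M, N) | max(M, N) = 5] = (25/36) / (1/4) = 25/9.

25/9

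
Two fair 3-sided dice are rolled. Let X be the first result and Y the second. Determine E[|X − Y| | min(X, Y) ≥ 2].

1/2

P(min(X, Y) ≥ 2) = 4/9.
Summing |X−Y|·P(x,y) over outcomes with min(X, Y) ≥ 2 gives 2/9.
E[|X − Y| | min(X, Y) ≥ 2] = (2/9) / (4/9) = 1/2.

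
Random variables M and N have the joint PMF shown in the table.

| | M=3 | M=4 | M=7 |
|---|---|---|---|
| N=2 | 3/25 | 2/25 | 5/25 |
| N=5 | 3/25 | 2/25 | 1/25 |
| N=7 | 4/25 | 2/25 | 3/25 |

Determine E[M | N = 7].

P(N = 7) = 9/25.
Σ M·P over the event = 3·(4/25) + 4·(2/25) + 7·(3/25) = 41/25.
E[M | N = 7] = (41/25) / (9/25) = 41/9.

41/9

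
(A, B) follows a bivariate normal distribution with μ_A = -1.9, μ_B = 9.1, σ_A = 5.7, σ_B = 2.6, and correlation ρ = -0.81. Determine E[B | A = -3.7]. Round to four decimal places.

The regression of B on A has slope ρ·σ_B/σ_A and passes through (μ_A, μ_B).
E[B | A=-3.7] = 9.1 + (-0.81)·(2.6/5.7)·(-3.7 − (-1.9)) = 9.1 + (-0.369474)·(-1.8) = 9.7651.

9.7651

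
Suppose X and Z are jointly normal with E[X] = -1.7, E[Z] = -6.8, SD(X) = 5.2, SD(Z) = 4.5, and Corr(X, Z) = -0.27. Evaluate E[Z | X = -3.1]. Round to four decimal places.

For a bivariate normal, E[Z | X=x] = μ_Z + ρ·(σ_Z/σ_X)·(x − μ_X).
E[Z | X=-3.1] = -6.8 + (-0.27)·(4.5/5.2)·(-3.1 − (-1.7)) = -6.8 + (-0.23365)·(-1.4) = -6.4729.

-6.4729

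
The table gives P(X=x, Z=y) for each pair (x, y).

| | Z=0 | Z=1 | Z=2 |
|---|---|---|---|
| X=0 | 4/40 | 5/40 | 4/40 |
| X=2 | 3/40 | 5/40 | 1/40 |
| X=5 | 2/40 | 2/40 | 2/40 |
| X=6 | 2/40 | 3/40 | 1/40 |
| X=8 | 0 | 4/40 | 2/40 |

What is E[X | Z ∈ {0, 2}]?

P(Z ∈ {0, 2}) = 21/40.
Summing X·P(X=x,Z=y) over the conditioning event gives 31/20.
E[X | Z ∈ {0, 2}] = (31/20) / (21/40) = 62/21.

62/21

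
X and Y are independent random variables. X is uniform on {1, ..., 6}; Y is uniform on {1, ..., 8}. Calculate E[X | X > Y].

14/3

P(X > Y) = 5/16.
Summing X·P(x,y) over outcomes with X > Y gives 35/24.
E[X | X > Y] = (35/24) / (5/16) = 14/3.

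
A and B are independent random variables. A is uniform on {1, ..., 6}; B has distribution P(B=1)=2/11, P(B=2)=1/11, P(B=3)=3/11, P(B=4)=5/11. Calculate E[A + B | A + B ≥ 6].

P(A + B ≥ 6) = 2/3.
Summing (A+B)·P(x,y) over outcomes with A + B ≥ 6 gives 337/66.
E[A + B | A + B ≥ 6] = (337/66) / (2/3) = 337/44.

337/44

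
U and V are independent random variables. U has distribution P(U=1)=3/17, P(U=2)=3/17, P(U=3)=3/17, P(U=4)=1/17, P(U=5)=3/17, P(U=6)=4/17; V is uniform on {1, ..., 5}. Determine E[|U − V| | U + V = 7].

3

P(U + V = 7) = 14/85.
Summing |U−V|·P(x,y) over outcomes with U + V = 7 gives 42/85.
E[|U − V| | U + V = 7] = (42/85) / (14/85) = 3.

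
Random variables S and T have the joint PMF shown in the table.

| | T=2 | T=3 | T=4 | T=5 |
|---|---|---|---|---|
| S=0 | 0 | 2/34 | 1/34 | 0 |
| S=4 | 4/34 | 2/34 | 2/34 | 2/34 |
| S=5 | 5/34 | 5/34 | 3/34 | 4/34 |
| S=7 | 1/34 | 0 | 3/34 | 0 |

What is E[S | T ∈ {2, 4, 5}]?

P(T ∈ {2, 4, 5}) = 25/34.
Summing S·P(S=x,T=y) over the conditioning event gives 60/17.
E[S | T ∈ {2, 4, 5}] = (60/17) / (25/34) = 24/5.

24/5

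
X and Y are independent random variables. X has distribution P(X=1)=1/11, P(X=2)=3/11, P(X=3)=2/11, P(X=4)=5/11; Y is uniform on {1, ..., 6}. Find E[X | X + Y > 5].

36/11

P(X + Y > 5) = 2/3.
Summing X·P(x,y) over outcomes with X + Y > 5 gives 24/11.
E[X | X + Y > 5] = (24/11) / (2/3) = 36/11.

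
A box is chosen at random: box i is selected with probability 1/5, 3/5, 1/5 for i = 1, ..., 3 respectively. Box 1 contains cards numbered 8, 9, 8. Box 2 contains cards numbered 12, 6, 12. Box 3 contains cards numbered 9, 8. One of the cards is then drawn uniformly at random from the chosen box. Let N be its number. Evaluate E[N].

281/30

E[N | box 1] = (8+9+8)/3 = 25/3.
E[N | box 2] = (12+6+12)/3 = 10.
E[N | box 3] = (9+8)/2 = 17/2.
E[N] = (1/5)·(25/3) + (3/5)·(10) + (1/5)·(17/2) = 281/30.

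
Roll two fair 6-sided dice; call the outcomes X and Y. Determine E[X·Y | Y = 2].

Outcomes with Y = 2: (1,2), (2,2), (3,2), (4,2), (5,2), (6,2), each with probability 1/36.
E[X·Y | Y = 2] = (2 + 4 + 6 + 8 + 10 + 12) / 6 = 7.

7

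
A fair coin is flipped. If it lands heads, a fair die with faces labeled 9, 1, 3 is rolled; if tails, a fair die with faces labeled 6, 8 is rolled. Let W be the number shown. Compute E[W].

E[W | heads] = (9+1+3)/3 = 13/3.
E[W | tails] = (6+8)/2 = 7.
By the law of total expectation,
E[W] = (1/2)·(13/3) + (1/2)·(7) = 17/3.

17/3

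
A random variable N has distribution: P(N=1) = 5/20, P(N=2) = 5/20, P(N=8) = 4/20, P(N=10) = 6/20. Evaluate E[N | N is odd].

1

P(N is odd) = 1/4.
Σ over the event: 1·1/4 = 1/4.
E[N | N is odd] = (1/4) / (1/4) = 1.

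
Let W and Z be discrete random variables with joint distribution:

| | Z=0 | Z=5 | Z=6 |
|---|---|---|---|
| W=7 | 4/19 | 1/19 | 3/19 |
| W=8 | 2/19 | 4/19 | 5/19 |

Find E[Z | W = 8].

P(W = 8) = 11/19.
Σ Z·P over the event = 0·(2/19) + 5·(4/19) + 6·(5/19) = 50/19.
E[Z | W = 8] = (50/19) / (11/19) = 50/11.

50/11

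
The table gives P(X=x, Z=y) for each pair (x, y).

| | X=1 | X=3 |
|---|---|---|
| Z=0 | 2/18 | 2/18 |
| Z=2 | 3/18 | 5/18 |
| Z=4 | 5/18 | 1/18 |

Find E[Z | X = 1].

13/5

P(X = 1) = 5/9.
Σ Z·P over the event = 0·(2/18) + 2·(3/18) + 4·(5/18) = 13/9.
E[Z | X = 1] = (13/9) / (5/9) = 13/5.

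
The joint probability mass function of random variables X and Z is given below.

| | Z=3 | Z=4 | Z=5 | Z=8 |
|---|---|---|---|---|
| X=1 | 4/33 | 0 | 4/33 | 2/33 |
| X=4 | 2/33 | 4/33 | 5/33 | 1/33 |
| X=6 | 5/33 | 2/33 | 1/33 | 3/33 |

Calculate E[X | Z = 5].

P(Z = 5) = 10/33.
Σ X·P over the event = 1·(4/33) + 4·(5/33) + 6·(1/33) = 10/11.
E[X | Z = 5] = (10/11) / (10/33) = 3.

3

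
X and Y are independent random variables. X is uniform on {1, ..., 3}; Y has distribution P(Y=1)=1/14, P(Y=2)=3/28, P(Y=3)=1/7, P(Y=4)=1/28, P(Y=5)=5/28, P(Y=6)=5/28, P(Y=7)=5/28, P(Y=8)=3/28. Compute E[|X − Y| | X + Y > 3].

P(X + Y > 3) = 11/12.
Summing |X−Y|·P(x,y) over outcomes with X + Y > 3 gives 37/12.
E[|X − Y| | X + Y > 3] = (37/12) / (11/12) = 37/11.

37/11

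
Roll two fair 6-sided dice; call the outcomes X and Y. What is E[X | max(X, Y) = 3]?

12/5

Outcomes with max(X, Y) = 3: (1,3), (2,3), (3,1), (3,2), (3,3), each with probability 1/36.
E[X | max(X, Y) = 3] = (1 + 2 + 3 + 3 + 3) / 5 = 12/5.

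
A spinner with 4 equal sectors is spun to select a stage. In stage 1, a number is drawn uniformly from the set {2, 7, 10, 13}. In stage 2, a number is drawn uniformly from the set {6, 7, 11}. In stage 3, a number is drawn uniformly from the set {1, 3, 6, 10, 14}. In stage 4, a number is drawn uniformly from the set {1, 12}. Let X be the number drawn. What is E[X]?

293/40

E[X | stage 1] = (2+7+10+13)/4 = 8.
E[X | stage 2] = (6+7+11)/3 = 8.
E[X | stage 3] = (1+3+6+10+14)/5 = 34/5.
E[X | stage 4] = (1+12)/2 = 13/2.
By the law of total expectation,
E[X] = (1/4)·(8) + (1/4)·(8) + (1/4)·(34/5) + (1/4)·(13/2) = 293/40.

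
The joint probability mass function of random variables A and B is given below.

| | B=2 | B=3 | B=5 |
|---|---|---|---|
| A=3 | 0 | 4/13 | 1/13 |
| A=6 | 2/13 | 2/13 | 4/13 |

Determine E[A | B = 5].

27/5

P(B = 5) = 5/13.
Σ A·P over the event = 3·(1/13) + 6·(4/13) = 27/13.
E[A | B = 5] = (27/13) / (5/13) = 27/5.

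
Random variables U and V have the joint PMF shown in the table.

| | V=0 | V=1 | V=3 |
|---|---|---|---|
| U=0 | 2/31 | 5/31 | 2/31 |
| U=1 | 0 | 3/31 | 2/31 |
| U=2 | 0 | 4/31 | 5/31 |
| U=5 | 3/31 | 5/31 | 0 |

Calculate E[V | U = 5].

5/8

P(U = 5) = 8/31.
Summing V·P(U=x,V=y) over the conditioning event gives 5/31.
E[V | U = 5] = (5/31) / (8/31) = 5/8.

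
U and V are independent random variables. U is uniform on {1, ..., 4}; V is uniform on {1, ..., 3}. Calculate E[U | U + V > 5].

Outcomes with U + V > 5: (3,3), (4,2), (4,3), each with probability 1/12.
E[U | U + V > 5] = (3 + 4 + 4) / 3 = 11/3.

11/3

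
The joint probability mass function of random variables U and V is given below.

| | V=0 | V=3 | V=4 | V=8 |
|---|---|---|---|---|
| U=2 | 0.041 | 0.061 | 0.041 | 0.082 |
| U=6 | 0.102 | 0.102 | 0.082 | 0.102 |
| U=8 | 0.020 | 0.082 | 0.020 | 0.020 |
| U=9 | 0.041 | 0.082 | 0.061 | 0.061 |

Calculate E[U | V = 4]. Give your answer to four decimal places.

P(V = 4) = 0.204.
Σ U·P over the event = 2·(0.041) + 6·(0.082) + 8·(0.020) + 9·(0.061) = 1.283.
E[U | V = 4] = (1.283) / (0.204) = 6.2892.

6.2892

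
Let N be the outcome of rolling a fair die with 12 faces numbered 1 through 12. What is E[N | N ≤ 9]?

Given N ≤ 9, N is equally likely to be any of {1, 2, 3, 4, 5, 6, 7, 8, 9}.
E[N | N ≤ 9] = (1 + 2 + 3 + 4 + 5 + 6 + 7 + 8 + 9) / 9 = 5.

5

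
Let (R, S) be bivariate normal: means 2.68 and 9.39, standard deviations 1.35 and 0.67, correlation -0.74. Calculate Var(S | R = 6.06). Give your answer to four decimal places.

0.2031

For a bivariate normal, Var(S | R=x) = σ_S²(1 − ρ²).
Var(S | R=6.06) = (0.67)²·(1 − (-0.74)²) = 0.4489·0.4524 = 0.2031.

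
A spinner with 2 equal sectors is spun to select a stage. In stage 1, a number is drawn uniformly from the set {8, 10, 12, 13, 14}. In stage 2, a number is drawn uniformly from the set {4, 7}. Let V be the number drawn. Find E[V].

169/20

E[V | stage 1] = (8+10+12+13+14)/5 = 57/5.
E[V | stage 2] = (4+7)/2 = 11/2.
By the law of total expectation,
E[V] = (1/2)·(57/5) + (1/2)·(11/2) = 169/20.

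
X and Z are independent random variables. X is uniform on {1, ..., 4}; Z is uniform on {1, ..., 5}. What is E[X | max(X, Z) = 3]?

12/5

Outcomes with max(X, Z) = 3: (1,3), (2,3), (3,1), (3,2), (3,3), each with probability 1/20.
E[X | max(X, Z) = 3] = (1 + 2 + 3 + 3 + 3) / 5 = 12/5.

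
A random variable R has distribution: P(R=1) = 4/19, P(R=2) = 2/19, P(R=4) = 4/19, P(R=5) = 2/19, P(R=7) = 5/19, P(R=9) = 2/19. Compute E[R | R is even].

10/3

P(R is even) = 6/19.
Σ over the event: 2·2/19 + 4·4/19 = 20/19.
E[R | R is even] = (20/19) / (6/19) = 10/3.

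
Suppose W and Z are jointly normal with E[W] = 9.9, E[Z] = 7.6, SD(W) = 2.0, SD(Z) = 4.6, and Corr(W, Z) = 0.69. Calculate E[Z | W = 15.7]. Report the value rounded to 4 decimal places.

E[Z | W=x] = μ_Z + ρ(σ_Z/σ_W)(x − μ_W) for jointly normal variables.
E[Z | W=15.7] = 7.6 + (0.69)·(4.6/2.0)·(15.7 − (9.9)) = 7.6 + (1.587)·(5.8) = 16.8046.

16.8046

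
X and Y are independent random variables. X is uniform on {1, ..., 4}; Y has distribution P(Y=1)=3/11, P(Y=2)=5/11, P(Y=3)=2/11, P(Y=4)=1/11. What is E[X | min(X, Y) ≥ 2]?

P(min(X, Y) ≥ 2) = 6/11.
Summing X·P(x,y) over outcomes with min(X, Y) ≥ 2 gives 18/11.
E[X | min(X, Y) ≥ 2] = (18/11) / (6/11) = 3.

3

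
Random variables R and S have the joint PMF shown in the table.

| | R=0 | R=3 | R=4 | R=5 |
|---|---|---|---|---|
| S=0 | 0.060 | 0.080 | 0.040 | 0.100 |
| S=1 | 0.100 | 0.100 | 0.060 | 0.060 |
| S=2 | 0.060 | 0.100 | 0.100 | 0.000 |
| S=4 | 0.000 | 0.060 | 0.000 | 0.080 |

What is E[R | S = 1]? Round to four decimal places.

P(S = 1) = 0.320.
Σ R·P over the event = 0·(0.100) + 3·(0.100) + 4·(0.060) + 5·(0.060) = 0.840.
E[R | S = 1] = (0.840) / (0.320) = 2.6250.

2.6250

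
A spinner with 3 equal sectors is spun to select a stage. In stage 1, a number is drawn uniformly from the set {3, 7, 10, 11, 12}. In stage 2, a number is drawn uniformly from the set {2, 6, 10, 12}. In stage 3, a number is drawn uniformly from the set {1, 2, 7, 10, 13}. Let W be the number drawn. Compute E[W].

227/30

E[W | stage 1] = (3+7+10+11+12)/5 = 43/5.
E[W | stage 2] = (2+6+10+12)/4 = 15/2.
E[W | stage 3] = (1+2+7+10+13)/5 = 33/5.
E[W] = (1/3)·(43/5) + (1/3)·(15/2) + (1/3)·(33/5) = 227/30.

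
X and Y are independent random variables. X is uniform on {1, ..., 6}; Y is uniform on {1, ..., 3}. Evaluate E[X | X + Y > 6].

P(X + Y > 6) = 1/3.
Summing X·P(x,y) over outcomes with X + Y > 6 gives 16/9.
E[X | X + Y > 6] = (16/9) / (1/3) = 16/3.

16/3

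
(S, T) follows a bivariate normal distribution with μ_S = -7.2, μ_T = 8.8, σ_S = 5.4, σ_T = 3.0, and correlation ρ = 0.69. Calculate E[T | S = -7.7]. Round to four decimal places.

For a bivariate normal, E[T | S=x] = μ_T + ρ·(σ_T/σ_S)·(x − μ_S).
E[T | S=-7.7] = 8.8 + (0.69)·(3.0/5.4)·(-7.7 − (-7.2)) = 8.8 + (0.38333)·(-0.5) = 8.6083.

8.6083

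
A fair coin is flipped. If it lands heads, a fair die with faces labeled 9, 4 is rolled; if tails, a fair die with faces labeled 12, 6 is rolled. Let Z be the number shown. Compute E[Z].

31/4

E[Z | heads] = (9+4)/2 = 13/2.
E[Z | tails] = (12+6)/2 = 9.
E[Z] = (1/2)·(13/2) + (1/2)·(9) = 31/4.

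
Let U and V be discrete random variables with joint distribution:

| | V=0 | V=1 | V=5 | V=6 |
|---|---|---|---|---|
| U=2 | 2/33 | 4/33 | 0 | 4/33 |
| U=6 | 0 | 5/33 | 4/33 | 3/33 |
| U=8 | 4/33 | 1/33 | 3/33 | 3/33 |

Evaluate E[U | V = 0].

6

P(V = 0) = 2/11.
Σ U·P over the event = 2·(2/33) + 8·(4/33) = 12/11.
E[U | V = 0] = (12/11) / (2/11) = 6.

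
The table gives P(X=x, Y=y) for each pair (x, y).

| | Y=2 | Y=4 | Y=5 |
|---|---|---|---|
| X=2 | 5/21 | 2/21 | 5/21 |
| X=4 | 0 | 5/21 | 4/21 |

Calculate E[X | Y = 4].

P(Y = 4) = 1/3.
Σ X·P over the event = 2·(2/21) + 4·(5/21) = 8/7.
E[X | Y = 4] = (8/7) / (1/3) = 24/7.

24/7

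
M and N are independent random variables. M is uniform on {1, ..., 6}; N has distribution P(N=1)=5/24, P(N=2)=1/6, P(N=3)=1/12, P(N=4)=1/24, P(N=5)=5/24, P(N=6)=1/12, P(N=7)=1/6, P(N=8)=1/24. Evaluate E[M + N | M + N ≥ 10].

425/38

P(M + N ≥ 10) = 19/72.
Summing (M+N)·P(x,y) over outcomes with M + N ≥ 10 gives 425/144.
E[M + N | M + N ≥ 10] = (425/144) / (19/72) = 425/38.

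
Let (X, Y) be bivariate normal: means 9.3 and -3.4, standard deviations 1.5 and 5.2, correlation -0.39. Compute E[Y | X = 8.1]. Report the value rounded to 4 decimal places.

For a bivariate normal, E[Y | X=x] = μ_Y + ρ·(σ_Y/σ_X)·(x − μ_X).
E[Y | X=8.1] = -3.4 + (-0.39)·(5.2/1.5)·(8.1 − (9.3)) = -3.4 + (-1.352)·(-1.2) = -1.7776.

-1.7776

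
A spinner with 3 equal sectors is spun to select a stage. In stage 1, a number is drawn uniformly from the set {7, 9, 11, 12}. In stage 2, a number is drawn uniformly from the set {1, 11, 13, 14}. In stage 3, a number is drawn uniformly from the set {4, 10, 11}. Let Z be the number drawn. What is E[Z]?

E[Z | stage 1] = (7+9+11+12)/4 = 39/4.
E[Z | stage 2] = (1+11+13+14)/4 = 39/4.
E[Z | stage 3] = (4+10+11)/3 = 25/3.
E[Z] = (1/3)·(39/4) + (1/3)·(39/4) + (1/3)·(25/3) = 167/18.

167/18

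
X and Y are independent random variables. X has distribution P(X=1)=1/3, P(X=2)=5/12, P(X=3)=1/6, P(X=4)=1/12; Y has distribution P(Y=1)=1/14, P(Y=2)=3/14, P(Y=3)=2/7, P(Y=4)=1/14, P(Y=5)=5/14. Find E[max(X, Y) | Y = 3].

37/12

P(Y = 3) = 2/7.
Summing max(X,Y)·P(x,y) over outcomes with Y = 3 gives 37/42.
E[max(X, Y) | Y = 3] = (37/42) / (2/7) = 37/12.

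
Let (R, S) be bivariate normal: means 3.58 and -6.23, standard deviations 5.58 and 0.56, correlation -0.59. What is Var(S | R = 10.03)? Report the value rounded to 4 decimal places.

0.2044

For a bivariate normal, Var(S | R=x) = σ_S²(1 − ρ²).
Var(S | R=10.03) = (0.56)²·(1 − (-0.59)²) = 0.3136·0.6519 = 0.2044.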